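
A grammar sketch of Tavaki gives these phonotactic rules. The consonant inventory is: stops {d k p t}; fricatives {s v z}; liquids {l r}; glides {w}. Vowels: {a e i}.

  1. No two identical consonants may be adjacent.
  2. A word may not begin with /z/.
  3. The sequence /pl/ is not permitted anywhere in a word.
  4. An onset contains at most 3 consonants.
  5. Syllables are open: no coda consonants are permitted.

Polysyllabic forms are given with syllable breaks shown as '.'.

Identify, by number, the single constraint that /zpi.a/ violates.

2

/zpi.a/: word begins with /z/.
This is a violation of constraint 2: "A word may not begin with /z/."
The remaining constraints (1, 3, 4, 5) are satisfied.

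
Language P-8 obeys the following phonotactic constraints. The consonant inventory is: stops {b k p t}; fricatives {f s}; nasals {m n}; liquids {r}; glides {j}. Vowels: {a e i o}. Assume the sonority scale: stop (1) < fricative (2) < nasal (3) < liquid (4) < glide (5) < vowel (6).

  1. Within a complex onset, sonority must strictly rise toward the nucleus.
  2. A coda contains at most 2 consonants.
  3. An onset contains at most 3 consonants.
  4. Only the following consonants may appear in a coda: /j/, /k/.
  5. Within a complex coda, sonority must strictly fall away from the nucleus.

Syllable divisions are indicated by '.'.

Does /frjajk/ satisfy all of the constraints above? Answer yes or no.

/frjajk/ — σ1 onset /frj/ (2→4→5 rises), coda /jk/ (5→1 falls) ok → licit

yes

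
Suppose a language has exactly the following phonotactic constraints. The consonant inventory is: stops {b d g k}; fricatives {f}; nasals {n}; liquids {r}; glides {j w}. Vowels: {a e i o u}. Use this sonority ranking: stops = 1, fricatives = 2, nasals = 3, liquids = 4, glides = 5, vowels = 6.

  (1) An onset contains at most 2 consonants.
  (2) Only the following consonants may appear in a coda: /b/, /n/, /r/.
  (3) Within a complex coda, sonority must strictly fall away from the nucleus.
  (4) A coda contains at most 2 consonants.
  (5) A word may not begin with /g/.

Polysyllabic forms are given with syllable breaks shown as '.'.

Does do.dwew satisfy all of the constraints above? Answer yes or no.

no

do.dwew — violates constraint 2: syllable 2 coda contains /w/, which is not a licensed coda consonant → ill-formed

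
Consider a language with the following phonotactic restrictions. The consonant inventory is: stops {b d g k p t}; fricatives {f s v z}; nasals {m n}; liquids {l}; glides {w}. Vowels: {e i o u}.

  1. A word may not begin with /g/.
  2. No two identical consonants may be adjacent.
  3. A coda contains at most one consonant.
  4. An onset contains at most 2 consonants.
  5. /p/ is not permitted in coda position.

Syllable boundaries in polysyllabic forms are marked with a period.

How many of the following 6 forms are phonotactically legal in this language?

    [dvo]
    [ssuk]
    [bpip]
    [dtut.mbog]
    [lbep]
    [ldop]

[dvo] — σ1 onset /dv/ (2C), coda /∅/ ok → phonotactically legal
[ssuk] — violates constraint 2: adjacent identical consonants /ss/ → phonotactically illegal
[bpip] — violates constraint 5: syllable 1 coda contains /p/ → phonotactically illegal
[dtut.mbog] — σ1 onset /dt/ (2C), coda /t/ ok; σ2 onset /mb/ (2C), coda /g/ ok → phonotactically legal
[lbep] — violates constraint 5: syllable 1 coda contains /p/ → phonotactically illegal
[ldop] — violates constraint 5: syllable 1 coda contains /p/ → phonotactically illegal
Phonotactically legal: [dvo], [dtut.mbog] → 2.

2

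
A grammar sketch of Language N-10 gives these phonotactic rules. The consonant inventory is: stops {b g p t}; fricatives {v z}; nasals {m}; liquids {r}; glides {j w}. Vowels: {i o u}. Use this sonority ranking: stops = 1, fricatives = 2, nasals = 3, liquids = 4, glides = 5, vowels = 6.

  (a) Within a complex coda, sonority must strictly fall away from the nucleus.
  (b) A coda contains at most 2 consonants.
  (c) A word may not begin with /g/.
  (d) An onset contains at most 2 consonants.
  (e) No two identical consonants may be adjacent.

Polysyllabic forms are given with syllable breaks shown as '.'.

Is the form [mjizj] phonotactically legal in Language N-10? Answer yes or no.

no

[mjizj] — violates constraint (a): syllable 1 coda /zj/: /z/ (fricative, 2) → /j/ (glide, 5) does not fall → phonotactically illegal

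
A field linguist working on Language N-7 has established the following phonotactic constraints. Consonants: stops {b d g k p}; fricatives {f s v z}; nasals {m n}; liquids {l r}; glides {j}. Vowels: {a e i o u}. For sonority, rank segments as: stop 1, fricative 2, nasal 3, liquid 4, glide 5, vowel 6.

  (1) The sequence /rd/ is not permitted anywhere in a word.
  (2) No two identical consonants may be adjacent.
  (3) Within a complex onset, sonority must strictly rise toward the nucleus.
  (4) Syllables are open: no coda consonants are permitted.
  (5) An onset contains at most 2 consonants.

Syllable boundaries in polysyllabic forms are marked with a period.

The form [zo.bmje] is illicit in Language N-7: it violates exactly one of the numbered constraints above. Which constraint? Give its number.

5

[zo.bmje]: syllable 2 onset /bmj/ has 3 consonants (> 2).
This is a violation of constraint 5: "An onset contains at most 2 consonants."
The remaining constraints (1, 2, 3, 4) are satisfied.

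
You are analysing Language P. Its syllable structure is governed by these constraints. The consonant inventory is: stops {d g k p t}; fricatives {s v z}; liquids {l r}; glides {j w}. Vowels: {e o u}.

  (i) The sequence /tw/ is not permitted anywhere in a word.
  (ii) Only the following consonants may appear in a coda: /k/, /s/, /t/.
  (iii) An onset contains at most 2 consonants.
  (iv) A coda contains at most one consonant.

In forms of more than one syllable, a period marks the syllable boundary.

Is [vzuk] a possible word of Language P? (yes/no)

[vzuk] — σ1 onset /vz/ (2C), coda /k/ ok → phonotactically legal

yes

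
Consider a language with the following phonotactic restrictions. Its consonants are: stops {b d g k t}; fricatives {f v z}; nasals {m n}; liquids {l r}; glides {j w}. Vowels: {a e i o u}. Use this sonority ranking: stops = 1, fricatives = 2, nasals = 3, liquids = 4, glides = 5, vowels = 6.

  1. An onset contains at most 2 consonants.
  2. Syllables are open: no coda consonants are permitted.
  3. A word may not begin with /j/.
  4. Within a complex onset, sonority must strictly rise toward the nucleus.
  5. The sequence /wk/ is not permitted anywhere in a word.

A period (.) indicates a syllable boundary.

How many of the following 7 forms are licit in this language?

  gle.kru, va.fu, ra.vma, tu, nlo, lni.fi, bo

6

gle.kru — σ1 onset /gl/ (1→4 rises), coda /∅/ ok; σ2 onset /kr/ (1→4 rises), coda /∅/ ok → licit
va.fu — σ1 onset /v/, coda /∅/ ok; σ2 onset /f/, coda /∅/ ok → licit
ra.vma — σ1 onset /r/, coda /∅/ ok; σ2 onset /vm/ (2→3 rises), coda /∅/ ok → licit
tu — σ1 onset /t/, coda /∅/ ok → licit
nlo — σ1 onset /nl/ (3→4 rises), coda /∅/ ok → licit
lni.fi — violates constraint 4: syllable 1 onset /ln/: /l/ (liquid, 4) → /n/ (nasal, 3) does not rise → illicit
bo — σ1 onset /b/, coda /∅/ ok → licit
Licit: gle.kru, va.fu, ra.vma, tu, nlo, bo → 6.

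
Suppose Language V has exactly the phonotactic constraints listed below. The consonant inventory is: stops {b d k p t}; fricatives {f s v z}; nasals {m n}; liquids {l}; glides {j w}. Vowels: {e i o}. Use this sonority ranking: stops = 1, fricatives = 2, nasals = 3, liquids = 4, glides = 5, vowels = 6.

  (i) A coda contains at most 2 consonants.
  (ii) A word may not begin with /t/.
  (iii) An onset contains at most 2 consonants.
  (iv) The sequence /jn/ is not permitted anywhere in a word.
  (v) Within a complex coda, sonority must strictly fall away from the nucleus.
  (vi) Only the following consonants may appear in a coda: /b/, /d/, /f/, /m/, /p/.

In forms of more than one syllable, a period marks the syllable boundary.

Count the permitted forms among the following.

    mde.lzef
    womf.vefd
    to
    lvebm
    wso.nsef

3

mde.lzef — σ1 onset /md/ (2C), coda /∅/ ok; σ2 onset /lz/ (2C), coda /f/ ok → permitted
womf.vefd — σ1 onset /w/, coda /mf/ (3→2 falls) ok; σ2 onset /v/, coda /fd/ (2→1 falls) ok → permitted
to — violates constraint (ii): word begins with /t/ → not permitted
lvebm — violates constraint (v): syllable 1 coda /bm/: /b/ (stop, 1) → /m/ (nasal, 3) does not fall → not permitted
wso.nsef — σ1 onset /ws/ (2C), coda /∅/ ok; σ2 onset /ns/ (2C), coda /f/ ok → permitted
Permitted: mde.lzef, womf.vefd, wso.nsef → 3.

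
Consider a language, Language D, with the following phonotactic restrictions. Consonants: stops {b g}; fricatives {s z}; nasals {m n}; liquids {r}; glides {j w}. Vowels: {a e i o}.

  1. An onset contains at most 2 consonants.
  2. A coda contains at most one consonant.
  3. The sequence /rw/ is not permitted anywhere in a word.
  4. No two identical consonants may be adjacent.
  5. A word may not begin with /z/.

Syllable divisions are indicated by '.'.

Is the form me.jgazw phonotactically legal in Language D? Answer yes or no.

me.jgazw — violates constraint 2: syllable 2 coda /zw/ has 2 consonants (> 1) → phonotactically illegal

no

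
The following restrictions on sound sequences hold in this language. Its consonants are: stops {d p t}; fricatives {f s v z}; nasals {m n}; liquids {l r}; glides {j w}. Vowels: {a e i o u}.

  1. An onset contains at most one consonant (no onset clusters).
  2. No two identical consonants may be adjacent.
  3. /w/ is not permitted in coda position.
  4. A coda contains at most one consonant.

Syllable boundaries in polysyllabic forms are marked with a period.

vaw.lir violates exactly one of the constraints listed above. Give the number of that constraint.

vaw.lir: syllable 1 coda contains /w/.
This is a violation of constraint 3: "/w/ is not permitted in coda position."
The remaining constraints (1, 2, 4) are satisfied.

3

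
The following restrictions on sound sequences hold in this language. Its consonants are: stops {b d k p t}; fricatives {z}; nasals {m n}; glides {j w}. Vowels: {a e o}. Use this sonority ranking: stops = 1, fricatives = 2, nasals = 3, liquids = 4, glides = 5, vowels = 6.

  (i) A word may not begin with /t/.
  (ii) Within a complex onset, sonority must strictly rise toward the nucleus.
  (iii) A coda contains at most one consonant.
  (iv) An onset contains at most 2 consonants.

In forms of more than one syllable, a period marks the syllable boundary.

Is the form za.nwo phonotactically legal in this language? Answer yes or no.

yes

za.nwo — σ1 onset /z/, coda /∅/ ok; σ2 onset /nw/ (3→5 rises), coda /∅/ ok → phonotactically legal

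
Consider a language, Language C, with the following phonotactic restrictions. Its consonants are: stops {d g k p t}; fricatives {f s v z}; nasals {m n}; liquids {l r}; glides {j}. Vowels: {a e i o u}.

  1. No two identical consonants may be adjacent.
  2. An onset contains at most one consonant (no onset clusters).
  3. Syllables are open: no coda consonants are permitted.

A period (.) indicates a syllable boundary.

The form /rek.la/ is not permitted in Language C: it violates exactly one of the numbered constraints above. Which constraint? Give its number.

/rek.la/: syllable 1 coda /k/ has 1 consonant (> 0).
This is a violation of constraint 3: "Syllables are open: no coda consonants are permitted."
The remaining constraints (1, 2) are satisfied.

3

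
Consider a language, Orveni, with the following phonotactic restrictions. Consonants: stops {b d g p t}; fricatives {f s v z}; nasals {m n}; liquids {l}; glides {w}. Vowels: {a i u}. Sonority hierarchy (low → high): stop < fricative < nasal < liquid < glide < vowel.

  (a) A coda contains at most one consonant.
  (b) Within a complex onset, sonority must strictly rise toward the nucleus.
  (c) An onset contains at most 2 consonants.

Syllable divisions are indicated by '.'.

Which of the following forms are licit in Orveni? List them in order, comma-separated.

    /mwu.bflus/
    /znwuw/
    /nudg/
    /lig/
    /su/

/lig/, /su/

/mwu.bflus/ — violates constraint (c): syllable 2 onset /bfl/ has 3 consonants (> 2) → illicit
/znwuw/ — violates constraint (c): syllable 1 onset /znw/ has 3 consonants (> 2) → illicit
/nudg/ — violates constraint (a): syllable 1 coda /dg/ has 2 consonants (> 1) → illicit
/lig/ — σ1 onset /l/, coda /g/ ok → licit
/su/ — σ1 onset /s/, coda /∅/ ok → licit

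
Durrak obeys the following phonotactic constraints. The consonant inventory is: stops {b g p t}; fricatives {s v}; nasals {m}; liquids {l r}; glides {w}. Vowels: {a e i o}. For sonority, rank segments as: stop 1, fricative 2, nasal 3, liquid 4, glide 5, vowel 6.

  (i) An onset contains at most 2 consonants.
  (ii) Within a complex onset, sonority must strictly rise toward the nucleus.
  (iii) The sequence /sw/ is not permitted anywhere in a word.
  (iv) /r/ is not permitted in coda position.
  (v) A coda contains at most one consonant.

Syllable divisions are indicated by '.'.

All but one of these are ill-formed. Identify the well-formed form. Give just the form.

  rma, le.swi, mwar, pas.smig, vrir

pas.smig

rma — violates constraint (ii): syllable 1 onset /rm/: /r/ (liquid, 4) → /m/ (nasal, 3) does not rise → ill-formed
le.swi — violates constraint (iii): contains banned sequence /sw/ → ill-formed
mwar — violates constraint (iv): syllable 1 coda contains /r/ → ill-formed
pas.smig — σ1 onset /p/, coda /s/ ok; σ2 onset /sm/ (2→3 rises), coda /g/ ok → well-formed
vrir — violates constraint (iv): syllable 1 coda contains /r/ → ill-formed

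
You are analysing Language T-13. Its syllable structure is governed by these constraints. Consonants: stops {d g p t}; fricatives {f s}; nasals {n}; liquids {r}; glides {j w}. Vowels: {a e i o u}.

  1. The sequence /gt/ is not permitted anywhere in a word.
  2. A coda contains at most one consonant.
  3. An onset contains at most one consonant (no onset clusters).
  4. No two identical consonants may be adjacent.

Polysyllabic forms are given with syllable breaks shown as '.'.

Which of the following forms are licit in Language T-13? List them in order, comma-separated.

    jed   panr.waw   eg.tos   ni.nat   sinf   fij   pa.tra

jed, ni.nat, fij

jed — σ1 onset /j/, coda /d/ ok → licit
panr.waw — violates constraint 2: syllable 1 coda /nr/ has 2 consonants (> 1) → illicit
eg.tos — violates constraint 1: contains banned sequence /gt/ → illicit
ni.nat — σ1 onset /n/, coda /∅/ ok; σ2 onset /n/, coda /t/ ok → licit
sinf — violates constraint 2: syllable 1 coda /nf/ has 2 consonants (> 1) → illicit
fij — σ1 onset /f/, coda /j/ ok → licit
pa.tra — violates constraint 3: syllable 2 onset /tr/ has 2 consonants (> 1) → illicit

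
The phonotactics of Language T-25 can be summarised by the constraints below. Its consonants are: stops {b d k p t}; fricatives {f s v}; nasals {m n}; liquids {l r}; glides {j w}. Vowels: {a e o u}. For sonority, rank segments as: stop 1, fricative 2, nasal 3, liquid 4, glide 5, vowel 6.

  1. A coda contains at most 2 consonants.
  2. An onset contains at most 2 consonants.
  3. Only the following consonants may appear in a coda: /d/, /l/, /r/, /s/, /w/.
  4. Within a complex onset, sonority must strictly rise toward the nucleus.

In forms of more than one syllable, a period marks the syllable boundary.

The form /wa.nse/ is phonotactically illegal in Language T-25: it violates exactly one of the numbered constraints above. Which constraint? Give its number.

4

/wa.nse/: syllable 2 onset /ns/: /n/ (nasal, 3) → /s/ (fricative, 2) does not rise.
This is a violation of constraint 4: "Within a complex onset, sonority must strictly rise toward the nucleus."
The remaining constraints (1, 2, 3) are satisfied.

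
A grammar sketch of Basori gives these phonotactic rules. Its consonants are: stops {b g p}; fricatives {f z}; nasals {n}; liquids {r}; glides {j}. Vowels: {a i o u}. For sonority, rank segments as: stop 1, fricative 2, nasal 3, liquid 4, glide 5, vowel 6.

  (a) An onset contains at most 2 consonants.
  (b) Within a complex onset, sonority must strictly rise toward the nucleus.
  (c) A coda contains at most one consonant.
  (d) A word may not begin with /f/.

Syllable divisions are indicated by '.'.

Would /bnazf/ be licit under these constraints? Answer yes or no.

no

/bnazf/ — violates constraint (c): syllable 1 coda /zf/ has 2 consonants (> 1) → illicit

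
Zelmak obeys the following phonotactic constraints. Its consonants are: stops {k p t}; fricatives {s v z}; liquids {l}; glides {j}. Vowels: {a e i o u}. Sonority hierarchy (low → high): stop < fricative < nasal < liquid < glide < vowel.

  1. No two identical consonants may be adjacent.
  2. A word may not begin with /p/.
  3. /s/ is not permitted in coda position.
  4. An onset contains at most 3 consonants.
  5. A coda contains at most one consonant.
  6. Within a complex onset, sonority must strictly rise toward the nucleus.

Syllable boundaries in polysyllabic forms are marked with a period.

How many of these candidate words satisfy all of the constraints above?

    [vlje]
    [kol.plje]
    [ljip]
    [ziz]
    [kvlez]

[vlje] — σ1 onset /vlj/ (2→4→5 rises), coda /∅/ ok → permitted
[kol.plje] — σ1 onset /k/, coda /l/ ok; σ2 onset /plj/ (1→4→5 rises), coda /∅/ ok → permitted
[ljip] — σ1 onset /lj/ (4→5 rises), coda /p/ ok → permitted
[ziz] — σ1 onset /z/, coda /z/ ok → permitted
[kvlez] — σ1 onset /kvl/ (1→2→4 rises), coda /z/ ok → permitted
Permitted: [vlje], [kol.plje], [ljip], [ziz], [kvlez] → 5.

5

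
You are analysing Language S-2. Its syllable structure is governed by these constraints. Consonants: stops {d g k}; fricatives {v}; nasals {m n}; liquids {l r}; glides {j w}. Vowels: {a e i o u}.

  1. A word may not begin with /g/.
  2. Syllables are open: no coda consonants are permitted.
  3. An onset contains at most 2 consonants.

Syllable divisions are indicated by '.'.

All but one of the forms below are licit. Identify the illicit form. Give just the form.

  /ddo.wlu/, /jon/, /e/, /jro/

/ddo.wlu/ — σ1 onset /dd/ (2C), coda /∅/ ok; σ2 onset /wl/ (2C), coda /∅/ ok → licit
/jon/ — violates constraint 2: syllable 1 coda /n/ has 1 consonant (> 0) → illicit
/e/ — σ1 onset /∅/, coda /∅/ ok → licit
/jro/ — σ1 onset /jr/ (2C), coda /∅/ ok → licit

/jon/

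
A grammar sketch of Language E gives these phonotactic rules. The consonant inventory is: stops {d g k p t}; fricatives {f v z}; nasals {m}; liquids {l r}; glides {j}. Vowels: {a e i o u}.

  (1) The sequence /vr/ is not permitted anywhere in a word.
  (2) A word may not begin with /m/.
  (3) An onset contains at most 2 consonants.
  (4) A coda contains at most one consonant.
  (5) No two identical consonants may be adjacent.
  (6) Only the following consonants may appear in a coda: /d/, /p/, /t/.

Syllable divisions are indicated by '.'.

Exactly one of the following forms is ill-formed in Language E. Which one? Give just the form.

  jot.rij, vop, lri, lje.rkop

jot.rij

jot.rij — violates constraint 6: syllable 2 coda contains /j/, which is not a licensed coda consonant → ill-formed
vop — σ1 onset /v/, coda /p/ ok → well-formed
lri — σ1 onset /lr/ (2C), coda /∅/ ok → well-formed
lje.rkop — σ1 onset /lj/ (2C), coda /∅/ ok; σ2 onset /rk/ (2C), coda /p/ ok → well-formed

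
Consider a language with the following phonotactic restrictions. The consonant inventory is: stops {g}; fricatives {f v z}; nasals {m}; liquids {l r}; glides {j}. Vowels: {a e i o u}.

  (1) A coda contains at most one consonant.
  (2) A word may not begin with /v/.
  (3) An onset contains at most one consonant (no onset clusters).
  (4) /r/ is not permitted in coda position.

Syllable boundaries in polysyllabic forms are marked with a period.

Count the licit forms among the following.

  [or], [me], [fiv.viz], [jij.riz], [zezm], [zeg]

4

[or] — violates constraint 4: syllable 1 coda contains /r/ → illicit
[me] — σ1 onset /m/, coda /∅/ ok → licit
[fiv.viz] — σ1 onset /f/, coda /v/ ok; σ2 onset /v/, coda /z/ ok → licit
[jij.riz] — σ1 onset /j/, coda /j/ ok; σ2 onset /r/, coda /z/ ok → licit
[zezm] — violates constraint 1: syllable 1 coda /zm/ has 2 consonants (> 1) → illicit
[zeg] — σ1 onset /z/, coda /g/ ok → licit
Licit: [me], [fiv.viz], [jij.riz], [zeg] → 4.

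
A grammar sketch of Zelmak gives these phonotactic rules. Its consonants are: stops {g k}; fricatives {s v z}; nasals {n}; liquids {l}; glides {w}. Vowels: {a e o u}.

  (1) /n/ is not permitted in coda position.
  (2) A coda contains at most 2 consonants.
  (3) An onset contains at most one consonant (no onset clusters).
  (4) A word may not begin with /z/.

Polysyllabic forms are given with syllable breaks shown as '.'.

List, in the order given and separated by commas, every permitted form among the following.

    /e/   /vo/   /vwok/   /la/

/e/, /vo/, /la/

/e/ — σ1 onset /∅/, coda /∅/ ok → permitted
/vo/ — σ1 onset /v/, coda /∅/ ok → permitted
/vwok/ — violates constraint 3: syllable 1 onset /vw/ has 2 consonants (> 1) → not permitted
/la/ — σ1 onset /l/, coda /∅/ ok → permitted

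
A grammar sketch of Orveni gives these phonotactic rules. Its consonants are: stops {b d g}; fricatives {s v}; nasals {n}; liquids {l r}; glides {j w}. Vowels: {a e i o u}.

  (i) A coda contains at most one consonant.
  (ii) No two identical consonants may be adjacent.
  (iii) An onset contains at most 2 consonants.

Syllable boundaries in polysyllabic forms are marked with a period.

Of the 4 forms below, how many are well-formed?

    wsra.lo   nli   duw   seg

wsra.lo — violates constraint (iii): syllable 1 onset /wsr/ has 3 consonants (> 2) → ill-formed
nli — σ1 onset /nl/ (2C), coda /∅/ ok → well-formed
duw — σ1 onset /d/, coda /w/ ok → well-formed
seg — σ1 onset /s/, coda /g/ ok → well-formed
Well-formed: nli, duw, seg → 3.

3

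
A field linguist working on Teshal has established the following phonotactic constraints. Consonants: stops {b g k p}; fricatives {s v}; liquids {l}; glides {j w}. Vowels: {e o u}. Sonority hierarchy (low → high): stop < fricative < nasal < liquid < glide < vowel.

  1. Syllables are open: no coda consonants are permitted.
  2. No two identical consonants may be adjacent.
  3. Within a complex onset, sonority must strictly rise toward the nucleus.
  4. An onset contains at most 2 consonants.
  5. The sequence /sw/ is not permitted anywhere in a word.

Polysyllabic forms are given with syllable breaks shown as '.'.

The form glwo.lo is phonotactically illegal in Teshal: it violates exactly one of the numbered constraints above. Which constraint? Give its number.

glwo.lo: syllable 1 onset /glw/ has 3 consonants (> 2).
This is a violation of constraint 4: "An onset contains at most 2 consonants."
The remaining constraints (1, 2, 3, 5) are satisfied.

4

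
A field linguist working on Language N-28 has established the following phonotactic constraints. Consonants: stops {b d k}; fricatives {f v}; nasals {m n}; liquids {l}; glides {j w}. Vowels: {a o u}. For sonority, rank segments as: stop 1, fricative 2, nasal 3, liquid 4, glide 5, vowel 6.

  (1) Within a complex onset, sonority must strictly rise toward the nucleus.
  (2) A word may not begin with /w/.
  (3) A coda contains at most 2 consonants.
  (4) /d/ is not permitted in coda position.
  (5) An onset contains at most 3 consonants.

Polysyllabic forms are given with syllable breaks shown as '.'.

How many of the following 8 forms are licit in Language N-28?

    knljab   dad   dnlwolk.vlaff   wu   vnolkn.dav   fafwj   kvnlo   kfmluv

knljab — violates constraint 5: syllable 1 onset /knlj/ has 4 consonants (> 3) → illicit
dad — violates constraint 4: syllable 1 coda contains /d/ → illicit
dnlwolk.vlaff — violates constraint 5: syllable 1 onset /dnlw/ has 4 consonants (> 3) → illicit
wu — violates constraint 2: word begins with /w/ → illicit
vnolkn.dav — violates constraint 3: syllable 1 coda /lkn/ has 3 consonants (> 2) → illicit
fafwj — violates constraint 3: syllable 1 coda /fwj/ has 3 consonants (> 2) → illicit
kvnlo — violates constraint 5: syllable 1 onset /kvnl/ has 4 consonants (> 3) → illicit
kfmluv — violates constraint 5: syllable 1 onset /kfml/ has 4 consonants (> 3) → illicit
No form is licit → 0.

0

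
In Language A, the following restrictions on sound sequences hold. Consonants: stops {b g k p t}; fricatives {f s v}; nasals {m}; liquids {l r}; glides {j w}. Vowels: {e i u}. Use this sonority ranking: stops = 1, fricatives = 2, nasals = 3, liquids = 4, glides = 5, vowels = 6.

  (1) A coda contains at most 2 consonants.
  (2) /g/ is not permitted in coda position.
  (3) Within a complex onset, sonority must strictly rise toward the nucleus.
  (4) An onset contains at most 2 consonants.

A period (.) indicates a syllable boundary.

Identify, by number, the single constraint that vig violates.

2

vig: syllable 1 coda contains /g/.
This is a violation of constraint 2: "/g/ is not permitted in coda position."
The remaining constraints (1, 3, 4) are satisfied.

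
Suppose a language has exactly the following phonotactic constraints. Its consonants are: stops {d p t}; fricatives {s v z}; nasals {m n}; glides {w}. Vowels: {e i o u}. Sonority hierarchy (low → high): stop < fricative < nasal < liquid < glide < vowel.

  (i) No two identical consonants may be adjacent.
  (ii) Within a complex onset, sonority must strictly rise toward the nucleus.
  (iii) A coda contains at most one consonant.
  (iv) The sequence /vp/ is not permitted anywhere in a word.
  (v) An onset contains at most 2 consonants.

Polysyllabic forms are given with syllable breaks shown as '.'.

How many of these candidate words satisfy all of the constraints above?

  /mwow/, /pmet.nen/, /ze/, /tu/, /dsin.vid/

/mwow/ — σ1 onset /mw/ (3→5 rises), coda /w/ ok → well-formed
/pmet.nen/ — σ1 onset /pm/ (1→3 rises), coda /t/ ok; σ2 onset /n/, coda /n/ ok → well-formed
/ze/ — σ1 onset /z/, coda /∅/ ok → well-formed
/tu/ — σ1 onset /t/, coda /∅/ ok → well-formed
/dsin.vid/ — σ1 onset /ds/ (1→2 rises), coda /n/ ok; σ2 onset /v/, coda /d/ ok → well-formed
Well-formed: /mwow/, /pmet.nen/, /ze/, /tu/, /dsin.vid/ → 5.

5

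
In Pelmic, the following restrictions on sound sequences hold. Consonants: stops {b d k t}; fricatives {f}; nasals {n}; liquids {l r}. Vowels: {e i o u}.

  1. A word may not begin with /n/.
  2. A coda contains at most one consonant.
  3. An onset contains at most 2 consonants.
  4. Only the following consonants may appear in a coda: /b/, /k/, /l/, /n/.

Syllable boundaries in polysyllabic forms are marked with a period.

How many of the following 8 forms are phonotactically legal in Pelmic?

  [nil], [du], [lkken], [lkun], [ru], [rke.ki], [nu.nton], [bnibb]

[nil] — violates constraint 1: word begins with /n/ → phonotactically illegal
[du] — σ1 onset /d/, coda /∅/ ok → phonotactically legal
[lkken] — violates constraint 3: syllable 1 onset /lkk/ has 3 consonants (> 2) → phonotactically illegal
[lkun] — σ1 onset /lk/ (2C), coda /n/ ok → phonotactically legal
[ru] — σ1 onset /r/, coda /∅/ ok → phonotactically legal
[rke.ki] — σ1 onset /rk/ (2C), coda /∅/ ok; σ2 onset /k/, coda /∅/ ok → phonotactically legal
[nu.nton] — violates constraint 1: word begins with /n/ → phonotactically illegal
[bnibb] — violates constraint 2: syllable 1 coda /bb/ has 2 consonants (> 1) → phonotactically illegal
Phonotactically legal: [du], [lkun], [ru], [rke.ki] → 4.

4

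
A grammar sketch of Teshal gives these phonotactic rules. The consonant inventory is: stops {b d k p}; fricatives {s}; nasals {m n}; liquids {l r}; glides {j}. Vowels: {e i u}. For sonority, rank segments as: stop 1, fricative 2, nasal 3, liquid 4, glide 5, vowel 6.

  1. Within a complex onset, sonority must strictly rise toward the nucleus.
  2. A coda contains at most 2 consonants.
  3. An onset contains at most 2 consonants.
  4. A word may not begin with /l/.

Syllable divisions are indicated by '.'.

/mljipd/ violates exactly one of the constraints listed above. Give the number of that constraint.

3

/mljipd/: syllable 1 onset /mlj/ has 3 consonants (> 2).
This is a violation of constraint 3: "An onset contains at most 2 consonants."
The remaining constraints (1, 2, 4) are satisfied.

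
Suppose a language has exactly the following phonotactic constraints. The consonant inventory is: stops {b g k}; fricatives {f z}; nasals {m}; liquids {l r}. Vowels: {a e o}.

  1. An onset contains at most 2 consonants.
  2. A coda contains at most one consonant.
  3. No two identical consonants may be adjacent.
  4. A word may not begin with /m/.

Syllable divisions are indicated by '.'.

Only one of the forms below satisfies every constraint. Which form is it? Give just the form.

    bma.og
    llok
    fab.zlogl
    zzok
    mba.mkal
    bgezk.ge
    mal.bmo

bma.og

bma.og — σ1 onset /bm/ (2C), coda /∅/ ok; σ2 onset /∅/, coda /g/ ok → phonotactically legal
llok — violates constraint 3: adjacent identical consonants /ll/ → phonotactically illegal
fab.zlogl — violates constraint 2: syllable 2 coda /gl/ has 2 consonants (> 1) → phonotactically illegal
zzok — violates constraint 3: adjacent identical consonants /zz/ → phonotactically illegal
mba.mkal — violates constraint 4: word begins with /m/ → phonotactically illegal
bgezk.ge — violates constraint 2: syllable 1 coda /zk/ has 2 consonants (> 1) → phonotactically illegal
mal.bmo — violates constraint 4: word begins with /m/ → phonotactically illegal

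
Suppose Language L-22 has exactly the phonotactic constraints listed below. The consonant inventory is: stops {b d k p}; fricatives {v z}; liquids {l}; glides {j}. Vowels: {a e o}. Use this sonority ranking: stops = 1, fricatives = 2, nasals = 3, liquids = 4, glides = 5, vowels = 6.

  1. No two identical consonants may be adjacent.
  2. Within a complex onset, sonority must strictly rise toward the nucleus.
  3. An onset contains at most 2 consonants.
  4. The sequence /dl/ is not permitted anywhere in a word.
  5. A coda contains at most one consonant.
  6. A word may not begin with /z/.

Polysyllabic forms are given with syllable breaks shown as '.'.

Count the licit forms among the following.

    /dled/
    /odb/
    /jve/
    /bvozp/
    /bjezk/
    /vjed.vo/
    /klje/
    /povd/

1

/dled/ — violates constraint 4: contains banned sequence /dl/ → illicit
/odb/ — violates constraint 5: syllable 1 coda /db/ has 2 consonants (> 1) → illicit
/jve/ — violates constraint 2: syllable 1 onset /jv/: /j/ (glide, 5) → /v/ (fricative, 2) does not rise → illicit
/bvozp/ — violates constraint 5: syllable 1 coda /zp/ has 2 consonants (> 1) → illicit
/bjezk/ — violates constraint 5: syllable 1 coda /zk/ has 2 consonants (> 1) → illicit
/vjed.vo/ — σ1 onset /vj/ (2→5 rises), coda /d/ ok; σ2 onset /v/, coda /∅/ ok → licit
/klje/ — violates constraint 3: syllable 1 onset /klj/ has 3 consonants (> 2) → illicit
/povd/ — violates constraint 5: syllable 1 coda /vd/ has 2 consonants (> 1) → illicit
Licit: /vjed.vo/ → 1.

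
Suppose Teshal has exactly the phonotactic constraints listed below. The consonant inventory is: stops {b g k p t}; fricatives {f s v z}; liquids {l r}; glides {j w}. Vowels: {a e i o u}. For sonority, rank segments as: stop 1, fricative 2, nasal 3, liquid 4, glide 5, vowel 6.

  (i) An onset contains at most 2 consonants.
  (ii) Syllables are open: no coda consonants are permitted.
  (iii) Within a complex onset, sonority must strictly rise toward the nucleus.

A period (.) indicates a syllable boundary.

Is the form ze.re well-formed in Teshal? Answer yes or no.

ze.re — σ1 onset /z/, coda /∅/ ok; σ2 onset /r/, coda /∅/ ok → well-formed

yes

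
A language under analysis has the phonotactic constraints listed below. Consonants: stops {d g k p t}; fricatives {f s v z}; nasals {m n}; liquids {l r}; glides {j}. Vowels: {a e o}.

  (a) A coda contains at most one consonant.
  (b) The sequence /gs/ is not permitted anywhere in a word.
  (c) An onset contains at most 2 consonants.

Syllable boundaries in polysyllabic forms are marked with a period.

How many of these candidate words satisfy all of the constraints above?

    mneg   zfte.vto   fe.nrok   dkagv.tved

2

mneg — σ1 onset /mn/ (2C), coda /g/ ok → licit
zfte.vto — violates constraint (c): syllable 1 onset /zft/ has 3 consonants (> 2) → illicit
fe.nrok — σ1 onset /f/, coda /∅/ ok; σ2 onset /nr/ (2C), coda /k/ ok → licit
dkagv.tved — violates constraint (a): syllable 1 coda /gv/ has 2 consonants (> 1) → illicit
Licit: mneg, fe.nrok → 2.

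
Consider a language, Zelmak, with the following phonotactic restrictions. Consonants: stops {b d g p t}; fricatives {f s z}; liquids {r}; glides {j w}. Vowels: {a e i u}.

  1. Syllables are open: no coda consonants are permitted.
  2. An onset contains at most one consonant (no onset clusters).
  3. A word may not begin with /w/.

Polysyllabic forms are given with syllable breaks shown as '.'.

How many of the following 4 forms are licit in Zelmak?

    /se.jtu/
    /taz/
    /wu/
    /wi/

0

/se.jtu/ — violates constraint 2: syllable 2 onset /jt/ has 2 consonants (> 1) → illicit
/taz/ — violates constraint 1: syllable 1 coda /z/ has 1 consonant (> 0) → illicit
/wu/ — violates constraint 3: word begins with /w/ → illicit
/wi/ — violates constraint 3: word begins with /w/ → illicit
No form is licit → 0.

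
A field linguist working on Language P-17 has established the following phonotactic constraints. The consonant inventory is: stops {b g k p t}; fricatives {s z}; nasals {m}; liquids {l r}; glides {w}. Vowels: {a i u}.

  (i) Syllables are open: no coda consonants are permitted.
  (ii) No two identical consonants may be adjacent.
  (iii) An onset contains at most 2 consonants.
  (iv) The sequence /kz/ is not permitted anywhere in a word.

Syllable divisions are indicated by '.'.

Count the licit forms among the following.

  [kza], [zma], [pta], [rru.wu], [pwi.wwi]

2

[kza] — violates constraint (iv): contains banned sequence /kz/ → illicit
[zma] — σ1 onset /zm/ (2C), coda /∅/ ok → licit
[pta] — σ1 onset /pt/ (2C), coda /∅/ ok → licit
[rru.wu] — violates constraint (ii): adjacent identical consonants /rr/ → illicit
[pwi.wwi] — violates constraint (ii): adjacent identical consonants /ww/ → illicit
Licit: [zma], [pta] → 2.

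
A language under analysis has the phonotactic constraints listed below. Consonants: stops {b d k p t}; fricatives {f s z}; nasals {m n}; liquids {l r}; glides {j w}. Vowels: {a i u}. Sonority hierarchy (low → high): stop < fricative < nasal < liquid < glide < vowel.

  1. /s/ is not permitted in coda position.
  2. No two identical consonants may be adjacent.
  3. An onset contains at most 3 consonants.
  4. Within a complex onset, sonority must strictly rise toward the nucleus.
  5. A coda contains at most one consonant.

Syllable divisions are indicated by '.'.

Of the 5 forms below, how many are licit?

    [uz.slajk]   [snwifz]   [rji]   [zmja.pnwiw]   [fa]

3

[uz.slajk] — violates constraint 5: syllable 2 coda /jk/ has 2 consonants (> 1) → illicit
[snwifz] — violates constraint 5: syllable 1 coda /fz/ has 2 consonants (> 1) → illicit
[rji] — σ1 onset /rj/ (4→5 rises), coda /∅/ ok → licit
[zmja.pnwiw] — σ1 onset /zmj/ (2→3→5 rises), coda /∅/ ok; σ2 onset /pnw/ (1→3→5 rises), coda /w/ ok → licit
[fa] — σ1 onset /f/, coda /∅/ ok → licit
Licit: [rji], [zmja.pnwiw], [fa] → 3.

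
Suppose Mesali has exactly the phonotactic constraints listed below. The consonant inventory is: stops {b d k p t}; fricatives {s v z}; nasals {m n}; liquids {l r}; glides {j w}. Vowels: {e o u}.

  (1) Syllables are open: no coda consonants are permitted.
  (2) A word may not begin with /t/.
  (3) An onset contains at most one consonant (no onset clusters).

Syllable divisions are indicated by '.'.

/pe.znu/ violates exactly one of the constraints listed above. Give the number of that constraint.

3

/pe.znu/: syllable 2 onset /zn/ has 2 consonants (> 1).
This is a violation of constraint 3: "An onset contains at most one consonant (no onset clusters)."
The remaining constraints (1, 2) are satisfied.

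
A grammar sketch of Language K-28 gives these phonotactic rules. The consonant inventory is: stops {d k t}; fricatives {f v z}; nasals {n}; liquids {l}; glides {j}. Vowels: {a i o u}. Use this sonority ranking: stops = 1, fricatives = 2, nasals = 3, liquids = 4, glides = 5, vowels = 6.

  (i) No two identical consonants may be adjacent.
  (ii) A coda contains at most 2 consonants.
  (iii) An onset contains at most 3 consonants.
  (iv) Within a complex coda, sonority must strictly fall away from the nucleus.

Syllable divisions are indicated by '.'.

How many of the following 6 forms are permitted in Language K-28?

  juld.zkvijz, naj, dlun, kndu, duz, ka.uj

6

juld.zkvijz — σ1 onset /j/, coda /ld/ (4→1 falls) ok; σ2 onset /zkv/ (3C), coda /jz/ (5→2 falls) ok → permitted
naj — σ1 onset /n/, coda /j/ ok → permitted
dlun — σ1 onset /dl/ (2C), coda /n/ ok → permitted
kndu — σ1 onset /knd/ (3C), coda /∅/ ok → permitted
duz — σ1 onset /d/, coda /z/ ok → permitted
ka.uj — σ1 onset /k/, coda /∅/ ok; σ2 onset /∅/, coda /j/ ok → permitted
Permitted: juld.zkvijz, naj, dlun, kndu, duz, ka.uj → 6.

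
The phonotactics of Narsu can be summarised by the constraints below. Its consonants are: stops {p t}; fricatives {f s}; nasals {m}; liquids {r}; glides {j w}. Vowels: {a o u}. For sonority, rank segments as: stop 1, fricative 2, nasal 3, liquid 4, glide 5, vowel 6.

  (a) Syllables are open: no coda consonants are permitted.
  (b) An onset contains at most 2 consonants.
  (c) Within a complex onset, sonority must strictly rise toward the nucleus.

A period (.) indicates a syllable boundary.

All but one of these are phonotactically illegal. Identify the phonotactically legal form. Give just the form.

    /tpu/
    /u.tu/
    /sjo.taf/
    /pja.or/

/u.tu/

/tpu/ — violates constraint (c): syllable 1 onset /tp/: /t/ (stop, 1) → /p/ (stop, 1) does not rise → phonotactically illegal
/u.tu/ — σ1 onset /∅/, coda /∅/ ok; σ2 onset /t/, coda /∅/ ok → phonotactically legal
/sjo.taf/ — violates constraint (a): syllable 2 coda /f/ has 1 consonant (> 0) → phonotactically illegal
/pja.or/ — violates constraint (a): syllable 2 coda /r/ has 1 consonant (> 0) → phonotactically illegal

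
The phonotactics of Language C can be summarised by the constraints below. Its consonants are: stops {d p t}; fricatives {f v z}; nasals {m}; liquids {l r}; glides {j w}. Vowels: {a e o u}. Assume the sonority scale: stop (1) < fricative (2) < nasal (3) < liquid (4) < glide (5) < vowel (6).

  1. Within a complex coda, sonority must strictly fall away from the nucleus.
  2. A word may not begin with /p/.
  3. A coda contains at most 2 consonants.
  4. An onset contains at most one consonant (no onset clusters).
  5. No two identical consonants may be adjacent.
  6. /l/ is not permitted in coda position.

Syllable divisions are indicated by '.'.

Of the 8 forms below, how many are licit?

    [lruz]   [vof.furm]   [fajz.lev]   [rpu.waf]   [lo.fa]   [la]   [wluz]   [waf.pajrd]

[lruz] — violates constraint 4: syllable 1 onset /lr/ has 2 consonants (> 1) → illicit
[vof.furm] — violates constraint 5: adjacent identical consonants /ff/ → illicit
[fajz.lev] — σ1 onset /f/, coda /jz/ (5→2 falls) ok; σ2 onset /l/, coda /v/ ok → licit
[rpu.waf] — violates constraint 4: syllable 1 onset /rp/ has 2 consonants (> 1) → illicit
[lo.fa] — σ1 onset /l/, coda /∅/ ok; σ2 onset /f/, coda /∅/ ok → licit
[la] — σ1 onset /l/, coda /∅/ ok → licit
[wluz] — violates constraint 4: syllable 1 onset /wl/ has 2 consonants (> 1) → illicit
[waf.pajrd] — violates constraint 3: syllable 2 coda /jrd/ has 3 consonants (> 2) → illicit
Licit: [fajz.lev], [lo.fa], [la] → 3.

3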